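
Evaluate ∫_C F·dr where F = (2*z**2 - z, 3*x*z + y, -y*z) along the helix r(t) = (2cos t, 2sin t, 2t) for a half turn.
-10*pi**2 - 4*pi + 64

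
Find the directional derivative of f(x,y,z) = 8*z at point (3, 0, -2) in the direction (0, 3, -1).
-4*sqrt(10)/5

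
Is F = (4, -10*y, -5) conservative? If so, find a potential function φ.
Yes, F is conservative. φ = 4*x - 5*y**2 - 5*z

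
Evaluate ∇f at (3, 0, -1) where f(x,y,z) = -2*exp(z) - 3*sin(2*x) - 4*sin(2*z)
(-6*cos(6), 0, -2*exp(-1) - 8*cos(2))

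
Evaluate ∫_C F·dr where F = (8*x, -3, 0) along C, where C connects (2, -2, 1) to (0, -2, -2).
-16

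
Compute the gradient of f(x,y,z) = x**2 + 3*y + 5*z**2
(2*x, 3, 10*z)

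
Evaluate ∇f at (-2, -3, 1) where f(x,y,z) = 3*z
(0, 0, 3)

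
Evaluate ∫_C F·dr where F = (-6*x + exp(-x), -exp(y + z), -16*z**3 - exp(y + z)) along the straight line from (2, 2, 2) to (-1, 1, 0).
-2*E + exp(-2) + exp(4) + 73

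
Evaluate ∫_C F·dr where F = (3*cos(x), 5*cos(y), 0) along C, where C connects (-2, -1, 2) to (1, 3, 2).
5*sin(3) + 3*sin(2) + 8*sin(1)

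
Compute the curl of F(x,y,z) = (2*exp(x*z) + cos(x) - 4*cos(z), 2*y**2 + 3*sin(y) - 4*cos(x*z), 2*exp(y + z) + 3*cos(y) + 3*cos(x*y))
(-3*x*sin(x*y) - 4*x*sin(x*z) + 2*exp(y + z) - 3*sin(y), 2*x*exp(x*z) + 3*y*sin(x*y) + 4*sin(z), 4*z*sin(x*z))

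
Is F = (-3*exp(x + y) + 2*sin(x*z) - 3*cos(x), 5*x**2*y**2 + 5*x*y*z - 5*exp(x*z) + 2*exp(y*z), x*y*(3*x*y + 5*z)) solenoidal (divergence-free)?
No, ∇·F = 10*x**2*y + 5*x*y + 5*x*z + 2*z*exp(y*z) + 2*z*cos(x*z) - 3*exp(x + y) + 3*sin(x)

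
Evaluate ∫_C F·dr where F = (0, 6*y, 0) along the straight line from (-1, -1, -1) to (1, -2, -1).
9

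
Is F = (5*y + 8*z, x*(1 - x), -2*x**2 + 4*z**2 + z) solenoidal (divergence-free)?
No, ∇·F = 8*z + 1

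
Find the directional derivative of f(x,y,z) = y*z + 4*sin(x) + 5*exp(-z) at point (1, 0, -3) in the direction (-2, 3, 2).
-sqrt(17)*(8*cos(1) + 9 + 10*exp(3))/17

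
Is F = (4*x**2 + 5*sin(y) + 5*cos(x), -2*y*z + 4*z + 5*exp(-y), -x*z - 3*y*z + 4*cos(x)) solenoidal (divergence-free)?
No, ∇·F = 7*x - 3*y - 2*z - 5*sin(x) - 5*exp(-y)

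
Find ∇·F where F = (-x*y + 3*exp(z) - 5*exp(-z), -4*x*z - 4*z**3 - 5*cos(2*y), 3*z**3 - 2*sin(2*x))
-y + 9*z**2 + 10*sin(2*y)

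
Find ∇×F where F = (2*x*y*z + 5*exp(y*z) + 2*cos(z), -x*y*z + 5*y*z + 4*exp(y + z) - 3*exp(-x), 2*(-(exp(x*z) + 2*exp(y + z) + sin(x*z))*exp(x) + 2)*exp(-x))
(x*y - 5*y - 8*exp(y + z), 2*x*y + 5*y*exp(y*z) + 2*z*exp(x*z) + 2*z*cos(x*z) - 2*sin(z) + 4*exp(-x), (-z*(2*x + y + 5*exp(y*z))*exp(x) + 3)*exp(-x))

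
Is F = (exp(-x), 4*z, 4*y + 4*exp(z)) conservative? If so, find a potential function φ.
Yes, F is conservative. φ = 4*y*z + 4*exp(z) - exp(-x)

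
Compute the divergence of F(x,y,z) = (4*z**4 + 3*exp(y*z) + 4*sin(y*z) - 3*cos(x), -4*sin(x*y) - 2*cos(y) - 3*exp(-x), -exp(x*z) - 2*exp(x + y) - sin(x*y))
-x*exp(x*z) - 4*x*cos(x*y) + 3*sin(x) + 2*sin(y)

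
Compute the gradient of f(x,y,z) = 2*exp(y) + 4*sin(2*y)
(0, 2*exp(y) + 8*cos(2*y), 0)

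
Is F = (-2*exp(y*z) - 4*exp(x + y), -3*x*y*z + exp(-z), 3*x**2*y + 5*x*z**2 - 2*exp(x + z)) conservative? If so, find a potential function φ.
No, ∇×F = ((3*x*(x + y)*exp(z) + 1)*exp(-z), -6*x*y - 2*y*exp(y*z) - 5*z**2 + 2*exp(x + z), -3*y*z + 2*z*exp(y*z) + 4*exp(x + y)) ≠ 0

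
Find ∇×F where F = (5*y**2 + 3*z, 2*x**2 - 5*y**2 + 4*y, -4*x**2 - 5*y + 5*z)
(-5, 8*x + 3, 4*x - 10*y)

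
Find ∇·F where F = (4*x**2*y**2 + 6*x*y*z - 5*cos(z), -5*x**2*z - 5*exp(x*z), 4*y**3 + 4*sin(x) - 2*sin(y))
2*y*(4*x*y + 3*z)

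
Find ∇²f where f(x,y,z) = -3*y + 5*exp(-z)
5*exp(-z)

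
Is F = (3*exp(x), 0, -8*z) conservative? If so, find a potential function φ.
Yes, F is conservative. φ = -4*z**2 + 3*exp(x)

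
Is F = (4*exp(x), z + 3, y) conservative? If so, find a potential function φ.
Yes, F is conservative. φ = y*z + 3*y + 4*exp(x)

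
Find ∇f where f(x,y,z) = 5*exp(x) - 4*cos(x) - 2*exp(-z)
(5*exp(x) + 4*sin(x), 0, 2*exp(-z))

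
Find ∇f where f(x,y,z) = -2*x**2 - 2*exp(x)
(-4*x - 2*exp(x), 0, 0)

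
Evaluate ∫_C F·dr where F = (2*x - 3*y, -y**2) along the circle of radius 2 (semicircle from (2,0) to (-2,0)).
6*pi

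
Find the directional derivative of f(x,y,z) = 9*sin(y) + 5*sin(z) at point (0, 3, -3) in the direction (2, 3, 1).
16*sqrt(14)*cos(3)/7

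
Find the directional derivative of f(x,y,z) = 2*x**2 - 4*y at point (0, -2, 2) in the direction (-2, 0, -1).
0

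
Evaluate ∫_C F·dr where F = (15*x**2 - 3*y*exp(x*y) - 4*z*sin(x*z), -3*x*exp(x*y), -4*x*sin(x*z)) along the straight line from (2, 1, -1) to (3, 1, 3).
-3*exp(3) + 4*cos(9) - 4*cos(2) + 3*exp(2) + 95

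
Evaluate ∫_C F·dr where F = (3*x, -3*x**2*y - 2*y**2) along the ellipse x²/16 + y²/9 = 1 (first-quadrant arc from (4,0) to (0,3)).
-150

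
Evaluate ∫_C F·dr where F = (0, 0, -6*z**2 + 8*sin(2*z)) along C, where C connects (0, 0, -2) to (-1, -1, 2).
-32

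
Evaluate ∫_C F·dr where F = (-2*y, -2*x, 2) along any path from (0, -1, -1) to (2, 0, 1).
4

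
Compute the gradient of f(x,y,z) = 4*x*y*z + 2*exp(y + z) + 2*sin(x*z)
(2*z*(2*y + cos(x*z)), 4*x*z + 2*exp(y + z), 4*x*y + 2*x*cos(x*z) + 2*exp(y + z))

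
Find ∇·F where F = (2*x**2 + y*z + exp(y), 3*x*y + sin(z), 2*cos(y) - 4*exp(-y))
7*x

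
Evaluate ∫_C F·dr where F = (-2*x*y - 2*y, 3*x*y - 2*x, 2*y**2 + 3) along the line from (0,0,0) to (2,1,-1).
-25/3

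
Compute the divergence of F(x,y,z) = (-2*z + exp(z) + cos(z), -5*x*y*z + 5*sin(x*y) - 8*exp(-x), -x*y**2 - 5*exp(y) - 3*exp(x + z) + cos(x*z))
-5*x*z - x*sin(x*z) + 5*x*cos(x*y) - 3*exp(x + z)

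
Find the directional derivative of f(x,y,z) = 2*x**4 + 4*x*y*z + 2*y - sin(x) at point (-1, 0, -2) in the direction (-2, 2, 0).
sqrt(2)*(cos(1) + 18)/2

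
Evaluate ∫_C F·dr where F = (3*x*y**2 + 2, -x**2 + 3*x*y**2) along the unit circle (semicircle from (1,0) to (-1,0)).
-4 + 3*pi/8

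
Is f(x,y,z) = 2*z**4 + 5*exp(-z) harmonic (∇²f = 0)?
No, ∇²f = 24*z**2 + 5*exp(-z)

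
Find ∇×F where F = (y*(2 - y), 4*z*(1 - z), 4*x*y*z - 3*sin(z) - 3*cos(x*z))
(4*x*z + 8*z - 4, -z*(4*y + 3*sin(x*z)), 2*y - 2)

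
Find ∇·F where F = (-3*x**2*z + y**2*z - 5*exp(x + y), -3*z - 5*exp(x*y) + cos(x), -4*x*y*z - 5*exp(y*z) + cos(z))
-4*x*y - 6*x*z - 5*x*exp(x*y) - 5*y*exp(y*z) - 5*exp(x + y) - sin(z)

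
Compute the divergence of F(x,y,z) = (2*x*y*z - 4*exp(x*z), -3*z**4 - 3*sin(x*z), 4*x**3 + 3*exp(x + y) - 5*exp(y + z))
2*y*z - 4*z*exp(x*z) - 5*exp(y + z)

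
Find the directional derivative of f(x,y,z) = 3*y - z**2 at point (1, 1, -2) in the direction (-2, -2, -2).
-7*sqrt(3)/3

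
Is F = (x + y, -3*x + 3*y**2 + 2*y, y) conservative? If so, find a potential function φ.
No, ∇×F = (1, 0, -4) ≠ 0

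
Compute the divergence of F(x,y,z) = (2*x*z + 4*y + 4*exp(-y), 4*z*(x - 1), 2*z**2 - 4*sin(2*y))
6*z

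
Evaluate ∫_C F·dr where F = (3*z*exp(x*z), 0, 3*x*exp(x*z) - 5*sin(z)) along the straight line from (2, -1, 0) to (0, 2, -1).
-5 + 5*cos(1)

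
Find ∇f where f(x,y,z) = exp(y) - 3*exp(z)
(0, exp(y), -3*exp(z))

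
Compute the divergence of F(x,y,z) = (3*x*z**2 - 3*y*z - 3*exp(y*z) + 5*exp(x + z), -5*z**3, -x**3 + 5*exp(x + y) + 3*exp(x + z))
3*z**2 + 8*exp(x + z)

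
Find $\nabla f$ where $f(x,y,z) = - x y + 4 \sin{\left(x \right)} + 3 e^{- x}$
(-y + 4*cos(x) - 3*exp(-x), -x, 0)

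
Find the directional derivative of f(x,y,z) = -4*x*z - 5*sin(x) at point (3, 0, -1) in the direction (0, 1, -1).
6*sqrt(2)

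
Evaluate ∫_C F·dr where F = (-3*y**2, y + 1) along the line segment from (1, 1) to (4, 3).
-33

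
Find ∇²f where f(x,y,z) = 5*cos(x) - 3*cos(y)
-5*cos(x) + 3*cos(y)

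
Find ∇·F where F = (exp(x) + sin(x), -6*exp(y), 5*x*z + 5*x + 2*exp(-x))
5*x + exp(x) - 6*exp(y) + cos(x)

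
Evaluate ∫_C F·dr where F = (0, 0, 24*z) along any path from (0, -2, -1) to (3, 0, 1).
0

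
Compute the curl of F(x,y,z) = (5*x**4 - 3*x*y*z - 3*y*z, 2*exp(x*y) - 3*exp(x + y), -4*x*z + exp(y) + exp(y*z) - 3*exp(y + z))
(z*exp(y*z) + exp(y) - 3*exp(y + z), -3*x*y - 3*y + 4*z, 3*x*z + 2*y*exp(x*y) + 3*z - 3*exp(x + y))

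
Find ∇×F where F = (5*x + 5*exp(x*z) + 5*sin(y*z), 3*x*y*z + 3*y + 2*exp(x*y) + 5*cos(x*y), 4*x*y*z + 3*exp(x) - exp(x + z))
(x*(-3*y + 4*z), 5*x*exp(x*z) - 4*y*z + 5*y*cos(y*z) - 3*exp(x) + exp(x + z), 3*y*z + 2*y*exp(x*y) - 5*y*sin(x*y) - 5*z*cos(y*z))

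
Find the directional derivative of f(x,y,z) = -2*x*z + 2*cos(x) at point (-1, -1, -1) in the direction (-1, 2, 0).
-2*sqrt(5)*(sin(1) + 1)/5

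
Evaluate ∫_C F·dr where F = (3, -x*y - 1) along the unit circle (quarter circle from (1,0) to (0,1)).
-13/3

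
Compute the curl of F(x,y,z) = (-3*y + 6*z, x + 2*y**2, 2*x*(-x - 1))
(0, 4*x + 8, 4)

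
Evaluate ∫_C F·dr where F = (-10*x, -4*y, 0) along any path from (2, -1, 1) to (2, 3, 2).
-16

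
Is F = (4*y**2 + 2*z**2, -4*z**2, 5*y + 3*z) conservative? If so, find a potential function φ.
No, ∇×F = (8*z + 5, 4*z, -8*y) ≠ 0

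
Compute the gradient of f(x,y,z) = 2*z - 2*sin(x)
(-2*cos(x), 0, 2)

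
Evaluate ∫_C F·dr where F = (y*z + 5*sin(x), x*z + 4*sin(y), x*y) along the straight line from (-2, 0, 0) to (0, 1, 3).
-4*cos(1) + 5*cos(2) - 1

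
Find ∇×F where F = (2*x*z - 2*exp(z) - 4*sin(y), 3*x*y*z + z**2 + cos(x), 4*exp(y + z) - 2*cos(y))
(-3*x*y - 2*z + 4*exp(y + z) + 2*sin(y), 2*x - 2*exp(z), 3*y*z - sin(x) + 4*cos(y))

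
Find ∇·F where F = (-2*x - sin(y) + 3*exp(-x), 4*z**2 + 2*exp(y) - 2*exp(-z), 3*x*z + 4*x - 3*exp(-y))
3*x + 2*exp(y) - 2 - 3*exp(-x)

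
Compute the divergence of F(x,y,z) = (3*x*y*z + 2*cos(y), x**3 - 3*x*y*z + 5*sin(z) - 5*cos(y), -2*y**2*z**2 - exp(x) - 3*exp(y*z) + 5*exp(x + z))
-3*x*z - 4*y**2*z + 3*y*z - 3*y*exp(y*z) + 5*exp(x + z) + 5*sin(y)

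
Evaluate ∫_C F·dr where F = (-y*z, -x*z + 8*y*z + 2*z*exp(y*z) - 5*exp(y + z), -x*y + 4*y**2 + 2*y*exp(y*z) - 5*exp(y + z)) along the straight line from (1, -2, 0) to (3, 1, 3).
-5*exp(4) + 5*exp(-2) + 1 + 2*exp(3)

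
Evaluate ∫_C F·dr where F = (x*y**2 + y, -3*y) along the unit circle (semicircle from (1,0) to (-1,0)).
-pi/2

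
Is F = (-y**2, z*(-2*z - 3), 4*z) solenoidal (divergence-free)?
No, ∇·F = 4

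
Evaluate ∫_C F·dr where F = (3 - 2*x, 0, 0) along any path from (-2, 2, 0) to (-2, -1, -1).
0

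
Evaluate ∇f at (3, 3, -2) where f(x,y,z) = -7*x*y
(-21, -21, 0)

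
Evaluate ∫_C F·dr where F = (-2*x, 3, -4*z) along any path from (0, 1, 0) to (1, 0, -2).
-12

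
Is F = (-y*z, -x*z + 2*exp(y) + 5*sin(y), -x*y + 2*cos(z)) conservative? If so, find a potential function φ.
Yes, F is conservative. φ = -x*y*z + 2*exp(y) + 2*sin(z) - 5*cos(y)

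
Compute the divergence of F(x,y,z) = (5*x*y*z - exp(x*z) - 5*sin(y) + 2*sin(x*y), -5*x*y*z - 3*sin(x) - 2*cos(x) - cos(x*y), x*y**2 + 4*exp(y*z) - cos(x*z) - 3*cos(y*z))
-5*x*z + x*sin(x*y) + x*sin(x*z) + 5*y*z + 4*y*exp(y*z) + 3*y*sin(y*z) + 2*y*cos(x*y) - z*exp(x*z)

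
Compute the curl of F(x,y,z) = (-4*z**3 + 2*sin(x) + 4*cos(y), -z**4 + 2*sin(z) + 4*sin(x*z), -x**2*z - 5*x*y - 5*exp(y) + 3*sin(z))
(-4*x*cos(x*z) - 5*x + 4*z**3 - 5*exp(y) - 2*cos(z), 2*x*z + 5*y - 12*z**2, 4*z*cos(x*z) + 4*sin(y))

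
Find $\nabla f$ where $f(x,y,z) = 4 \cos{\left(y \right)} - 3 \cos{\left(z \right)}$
(0, -4*sin(y), 3*sin(z))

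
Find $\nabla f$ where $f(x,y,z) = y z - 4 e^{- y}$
(0, z + 4*exp(-y), y)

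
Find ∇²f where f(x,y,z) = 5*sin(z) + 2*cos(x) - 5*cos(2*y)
-5*sin(z) - 2*cos(x) + 20*cos(2*y)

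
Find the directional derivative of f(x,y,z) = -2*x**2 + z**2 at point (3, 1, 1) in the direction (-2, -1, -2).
20/3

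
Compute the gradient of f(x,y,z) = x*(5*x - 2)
(10*x - 2, 0, 0)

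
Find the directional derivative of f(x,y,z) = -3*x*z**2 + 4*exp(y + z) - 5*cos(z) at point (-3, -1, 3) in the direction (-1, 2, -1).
sqrt(6)*(-27 - 5*sin(3) + 4*exp(2))/6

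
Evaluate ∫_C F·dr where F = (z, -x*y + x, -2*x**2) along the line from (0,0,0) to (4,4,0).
-40/3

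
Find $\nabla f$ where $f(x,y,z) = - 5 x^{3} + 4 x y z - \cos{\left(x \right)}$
(-15*x**2 + 4*y*z + sin(x), 4*x*z, 4*x*y)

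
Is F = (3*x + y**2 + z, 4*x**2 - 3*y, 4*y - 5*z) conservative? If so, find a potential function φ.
No, ∇×F = (4, 1, 8*x - 2*y) ≠ 0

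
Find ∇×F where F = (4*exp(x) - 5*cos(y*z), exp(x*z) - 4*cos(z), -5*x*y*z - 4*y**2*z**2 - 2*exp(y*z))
(-5*x*z - x*exp(x*z) - 8*y*z**2 - 2*z*exp(y*z) - 4*sin(z), 5*y*(z + sin(y*z)), z*(exp(x*z) - 5*sin(y*z)))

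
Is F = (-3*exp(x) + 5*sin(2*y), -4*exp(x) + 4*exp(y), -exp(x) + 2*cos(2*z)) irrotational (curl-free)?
No, ∇×F = (0, exp(x), -4*exp(x) - 10*cos(2*y))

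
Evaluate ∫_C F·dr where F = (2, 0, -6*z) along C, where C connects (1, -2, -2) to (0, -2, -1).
7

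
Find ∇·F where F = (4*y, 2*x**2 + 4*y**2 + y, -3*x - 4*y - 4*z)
8*y - 3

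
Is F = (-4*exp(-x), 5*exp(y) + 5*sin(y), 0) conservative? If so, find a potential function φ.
Yes, F is conservative. φ = 5*exp(y) - 5*cos(y) + 4*exp(-x)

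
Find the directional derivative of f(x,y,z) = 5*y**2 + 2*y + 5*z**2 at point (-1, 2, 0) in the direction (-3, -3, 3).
-22*sqrt(3)/3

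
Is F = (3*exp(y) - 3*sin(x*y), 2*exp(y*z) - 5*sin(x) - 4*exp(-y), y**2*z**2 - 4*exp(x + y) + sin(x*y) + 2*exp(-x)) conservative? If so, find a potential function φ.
No, ∇×F = (x*cos(x*y) + 2*y*z**2 - 2*y*exp(y*z) - 4*exp(x + y), -y*cos(x*y) + 4*exp(x + y) + 2*exp(-x), 3*x*cos(x*y) - 3*exp(y) - 5*cos(x)) ≠ 0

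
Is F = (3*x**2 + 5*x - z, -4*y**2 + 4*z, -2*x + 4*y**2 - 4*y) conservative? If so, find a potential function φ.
No, ∇×F = (8*y - 8, 1, 0) ≠ 0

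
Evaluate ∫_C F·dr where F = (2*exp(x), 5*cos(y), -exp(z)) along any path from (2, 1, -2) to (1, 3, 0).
-2*exp(2) - 5*sin(1) - 1 + exp(-2) + 5*sin(3) + 2*E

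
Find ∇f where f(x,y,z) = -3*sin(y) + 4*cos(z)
(0, -3*cos(y), -4*sin(z))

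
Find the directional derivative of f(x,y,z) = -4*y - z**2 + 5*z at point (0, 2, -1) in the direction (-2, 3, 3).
9*sqrt(22)/22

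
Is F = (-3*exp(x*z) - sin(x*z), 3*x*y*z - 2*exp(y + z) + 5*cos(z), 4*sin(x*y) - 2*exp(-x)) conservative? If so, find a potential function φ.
No, ∇×F = (-3*x*y + 4*x*cos(x*y) + 2*exp(y + z) + 5*sin(z), -3*x*exp(x*z) - x*cos(x*z) - 4*y*cos(x*y) - 2*exp(-x), 3*y*z) ≠ 0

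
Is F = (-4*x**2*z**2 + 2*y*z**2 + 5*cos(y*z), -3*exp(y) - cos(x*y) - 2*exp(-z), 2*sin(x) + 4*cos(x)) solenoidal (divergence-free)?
No, ∇·F = -8*x*z**2 + x*sin(x*y) - 3*exp(y)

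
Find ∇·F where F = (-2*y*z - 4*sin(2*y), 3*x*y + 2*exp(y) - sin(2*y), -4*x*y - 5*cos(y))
3*x + 2*exp(y) - 2*cos(2*y)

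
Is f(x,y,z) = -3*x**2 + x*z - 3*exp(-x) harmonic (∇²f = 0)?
No, ∇²f = -6 - 3*exp(-x)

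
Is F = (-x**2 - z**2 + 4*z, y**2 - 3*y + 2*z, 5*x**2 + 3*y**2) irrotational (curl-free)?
No, ∇×F = (6*y - 2, -10*x - 2*z + 4, 0)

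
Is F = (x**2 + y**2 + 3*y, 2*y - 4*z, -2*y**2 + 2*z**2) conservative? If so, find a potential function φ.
No, ∇×F = (4 - 4*y, 0, -2*y - 3) ≠ 0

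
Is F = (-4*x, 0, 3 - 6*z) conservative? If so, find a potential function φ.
Yes, F is conservative. φ = -2*x**2 - 3*z**2 + 3*z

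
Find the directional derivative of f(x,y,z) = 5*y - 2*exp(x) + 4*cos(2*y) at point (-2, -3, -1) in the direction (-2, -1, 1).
sqrt(6)*(-(8*sin(6) + 5)*exp(2) + 4)*exp(-2)/6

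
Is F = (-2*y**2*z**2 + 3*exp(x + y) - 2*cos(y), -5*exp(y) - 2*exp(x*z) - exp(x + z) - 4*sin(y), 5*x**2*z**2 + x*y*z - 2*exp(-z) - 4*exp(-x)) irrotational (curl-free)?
No, ∇×F = (x*z + 2*x*exp(x*z) + exp(x + z), (z*(-10*x*z - 4*y**2 - y)*exp(x) - 4)*exp(-x), 4*y*z**2 - 2*z*exp(x*z) - 3*exp(x + y) - exp(x + z) - 2*sin(y))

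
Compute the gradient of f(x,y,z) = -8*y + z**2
(0, -8, 2*z)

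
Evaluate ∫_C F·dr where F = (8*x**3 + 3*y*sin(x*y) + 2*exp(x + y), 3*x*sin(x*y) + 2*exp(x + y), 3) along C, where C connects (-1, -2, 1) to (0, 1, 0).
-8 + 3*cos(2) - 2*exp(-3) + 2*E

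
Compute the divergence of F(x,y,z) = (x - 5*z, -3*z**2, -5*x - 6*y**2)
1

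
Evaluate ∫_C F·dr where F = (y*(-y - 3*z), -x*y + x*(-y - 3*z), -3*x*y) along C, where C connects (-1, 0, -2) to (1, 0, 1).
0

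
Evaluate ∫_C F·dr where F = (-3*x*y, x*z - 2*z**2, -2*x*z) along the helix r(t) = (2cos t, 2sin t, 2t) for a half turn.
2*pi**2 + 32 + 32*pi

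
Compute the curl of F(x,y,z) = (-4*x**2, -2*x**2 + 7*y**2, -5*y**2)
(-10*y, 0, -4*x)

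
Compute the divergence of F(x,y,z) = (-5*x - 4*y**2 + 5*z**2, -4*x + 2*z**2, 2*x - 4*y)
-5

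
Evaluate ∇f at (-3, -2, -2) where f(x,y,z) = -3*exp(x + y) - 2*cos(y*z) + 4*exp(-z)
(-3*exp(-5), -3*exp(-5) - 4*sin(4), -4*exp(2) - 4*sin(4))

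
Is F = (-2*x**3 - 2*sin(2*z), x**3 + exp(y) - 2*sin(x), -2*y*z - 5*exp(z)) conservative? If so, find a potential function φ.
No, ∇×F = (-2*z, -4*cos(2*z), 3*x**2 - 2*cos(x)) ≠ 0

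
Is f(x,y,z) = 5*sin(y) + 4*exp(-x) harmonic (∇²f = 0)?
No, ∇²f = -5*sin(y) + 4*exp(-x)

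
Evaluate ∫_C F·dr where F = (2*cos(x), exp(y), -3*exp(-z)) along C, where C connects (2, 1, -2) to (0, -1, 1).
-3*exp(2) - E - 2*sin(2) + 4*exp(-1)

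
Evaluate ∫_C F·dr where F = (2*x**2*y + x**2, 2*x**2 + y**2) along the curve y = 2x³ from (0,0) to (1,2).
91/15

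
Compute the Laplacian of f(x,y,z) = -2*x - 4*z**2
-8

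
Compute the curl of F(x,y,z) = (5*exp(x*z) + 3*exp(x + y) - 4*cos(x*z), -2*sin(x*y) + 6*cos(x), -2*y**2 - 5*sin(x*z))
(-4*y, 5*x*exp(x*z) + 4*x*sin(x*z) + 5*z*cos(x*z), -2*y*cos(x*y) - 3*exp(x + y) - 6*sin(x))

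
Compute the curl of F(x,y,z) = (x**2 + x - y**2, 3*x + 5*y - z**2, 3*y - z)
(2*z + 3, 0, 2*y + 3)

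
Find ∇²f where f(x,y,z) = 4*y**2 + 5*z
8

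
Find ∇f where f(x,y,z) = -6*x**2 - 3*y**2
(-12*x, -6*y, 0)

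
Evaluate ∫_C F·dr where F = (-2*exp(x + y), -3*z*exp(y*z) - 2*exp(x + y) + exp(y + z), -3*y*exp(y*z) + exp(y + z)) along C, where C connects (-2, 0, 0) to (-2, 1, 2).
-3*exp(2) - 2*exp(-1) + 2*exp(-2) + 2 + exp(3)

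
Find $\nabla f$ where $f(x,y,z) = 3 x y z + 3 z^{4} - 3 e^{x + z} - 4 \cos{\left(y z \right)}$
(3*y*z - 3*exp(x + z), z*(3*x + 4*sin(y*z)), 3*x*y + 4*y*sin(y*z) + 12*z**3 - 3*exp(x + z))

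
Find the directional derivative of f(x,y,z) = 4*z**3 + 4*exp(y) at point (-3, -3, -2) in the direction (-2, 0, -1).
-48*sqrt(5)/5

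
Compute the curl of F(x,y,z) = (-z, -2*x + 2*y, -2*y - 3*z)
(-2, -1, -2)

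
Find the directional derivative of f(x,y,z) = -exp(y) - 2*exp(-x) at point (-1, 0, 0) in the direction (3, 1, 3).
sqrt(19)*(-1 + 6*E)/19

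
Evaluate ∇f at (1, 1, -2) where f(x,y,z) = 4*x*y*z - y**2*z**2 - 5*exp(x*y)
(-5*E - 8, -16 - 5*E, 8)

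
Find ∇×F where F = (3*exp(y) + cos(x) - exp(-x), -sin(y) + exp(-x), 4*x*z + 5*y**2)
(10*y, -4*z, -3*exp(y) - exp(-x))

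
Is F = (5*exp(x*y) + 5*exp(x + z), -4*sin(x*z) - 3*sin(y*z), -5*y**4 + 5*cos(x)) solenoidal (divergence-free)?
No, ∇·F = 5*y*exp(x*y) - 3*z*cos(y*z) + 5*exp(x + z)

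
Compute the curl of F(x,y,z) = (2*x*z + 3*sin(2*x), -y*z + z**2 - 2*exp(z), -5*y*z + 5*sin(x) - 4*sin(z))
(y - 7*z + 2*exp(z), 2*x - 5*cos(x), 0)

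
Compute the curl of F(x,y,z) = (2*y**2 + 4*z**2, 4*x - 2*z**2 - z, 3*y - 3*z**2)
(4*z + 4, 8*z, 4 - 4*y)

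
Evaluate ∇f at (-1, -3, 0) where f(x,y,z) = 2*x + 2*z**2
(2, 0, 0)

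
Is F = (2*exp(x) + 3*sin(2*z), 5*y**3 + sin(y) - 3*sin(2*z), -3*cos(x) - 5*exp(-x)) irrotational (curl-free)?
No, ∇×F = (6*cos(2*z), -3*sin(x) + 6*cos(2*z) - 5*exp(-x), 0)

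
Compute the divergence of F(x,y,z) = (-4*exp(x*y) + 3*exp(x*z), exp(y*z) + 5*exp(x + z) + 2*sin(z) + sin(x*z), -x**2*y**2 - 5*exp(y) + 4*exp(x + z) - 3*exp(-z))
-4*y*exp(x*y) + 3*z*exp(x*z) + z*exp(y*z) + 4*exp(x + z) + 3*exp(-z)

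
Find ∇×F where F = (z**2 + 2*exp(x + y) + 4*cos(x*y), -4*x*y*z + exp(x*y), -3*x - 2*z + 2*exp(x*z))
(4*x*y, -2*z*exp(x*z) + 2*z + 3, 4*x*sin(x*y) - 4*y*z + y*exp(x*y) - 2*exp(x + y))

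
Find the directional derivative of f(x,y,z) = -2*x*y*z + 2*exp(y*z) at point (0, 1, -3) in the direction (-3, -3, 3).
sqrt(3)*(8/3 - 2*exp(3))*exp(-3)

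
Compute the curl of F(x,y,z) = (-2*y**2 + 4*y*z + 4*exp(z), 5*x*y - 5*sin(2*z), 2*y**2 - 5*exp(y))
(4*y - 5*exp(y) + 10*cos(2*z), 4*y + 4*exp(z), 9*y - 4*z)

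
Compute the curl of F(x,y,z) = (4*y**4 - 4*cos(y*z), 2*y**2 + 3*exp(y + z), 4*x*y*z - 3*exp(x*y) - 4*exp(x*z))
(4*x*z - 3*x*exp(x*y) - 3*exp(y + z), -4*y*z + 3*y*exp(x*y) + 4*y*sin(y*z) + 4*z*exp(x*z), -16*y**3 - 4*z*sin(y*z))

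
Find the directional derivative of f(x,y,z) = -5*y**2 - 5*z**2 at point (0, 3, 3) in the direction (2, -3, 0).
90*sqrt(13)/13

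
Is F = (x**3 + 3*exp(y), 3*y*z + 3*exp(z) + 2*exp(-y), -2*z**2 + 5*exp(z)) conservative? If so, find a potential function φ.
No, ∇×F = (-3*y - 3*exp(z), 0, -3*exp(y)) ≠ 0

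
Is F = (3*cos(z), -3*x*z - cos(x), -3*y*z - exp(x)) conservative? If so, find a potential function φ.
No, ∇×F = (3*x - 3*z, exp(x) - 3*sin(z), -3*z + sin(x)) ≠ 0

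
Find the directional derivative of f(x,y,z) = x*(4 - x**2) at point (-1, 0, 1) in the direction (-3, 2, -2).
-3*sqrt(17)/17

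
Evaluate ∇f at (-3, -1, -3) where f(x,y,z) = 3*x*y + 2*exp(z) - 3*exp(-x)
(-3 + 3*exp(3), -9, 2*exp(-3))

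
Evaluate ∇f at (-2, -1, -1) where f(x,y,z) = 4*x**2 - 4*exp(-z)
(-16, 0, 4*E)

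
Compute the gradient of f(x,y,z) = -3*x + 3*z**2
(-3, 0, 6*z)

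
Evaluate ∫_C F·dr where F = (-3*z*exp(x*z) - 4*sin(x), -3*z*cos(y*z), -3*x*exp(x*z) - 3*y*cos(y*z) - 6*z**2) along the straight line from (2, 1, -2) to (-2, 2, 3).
-70 - 3*sin(2) - 3*exp(-6) + 3*exp(-4) - 3*sin(6)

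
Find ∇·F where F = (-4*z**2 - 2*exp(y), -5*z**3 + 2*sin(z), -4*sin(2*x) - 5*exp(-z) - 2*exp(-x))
5*exp(-z)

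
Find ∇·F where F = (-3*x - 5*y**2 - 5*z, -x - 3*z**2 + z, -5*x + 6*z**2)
12*z - 3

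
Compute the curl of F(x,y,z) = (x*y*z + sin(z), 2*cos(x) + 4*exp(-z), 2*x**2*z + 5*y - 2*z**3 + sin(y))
(cos(y) + 5 + 4*exp(-z), x*y - 4*x*z + cos(z), -x*z - 2*sin(x))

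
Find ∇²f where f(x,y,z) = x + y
0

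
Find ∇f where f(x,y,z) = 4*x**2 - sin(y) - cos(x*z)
(8*x + z*sin(x*z), -cos(y), x*sin(x*z))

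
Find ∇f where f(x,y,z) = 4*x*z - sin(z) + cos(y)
(4*z, -sin(y), 4*x - cos(z))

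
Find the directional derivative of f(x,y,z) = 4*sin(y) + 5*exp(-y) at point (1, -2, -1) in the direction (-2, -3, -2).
3*sqrt(17)*(-4*cos(2) + 5*exp(2))/17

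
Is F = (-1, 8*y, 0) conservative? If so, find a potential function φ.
Yes, F is conservative. φ = -x + 4*y**2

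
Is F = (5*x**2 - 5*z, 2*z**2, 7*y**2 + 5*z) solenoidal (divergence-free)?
No, ∇·F = 10*x + 5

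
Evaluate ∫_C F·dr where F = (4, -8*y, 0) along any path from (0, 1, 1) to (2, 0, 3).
12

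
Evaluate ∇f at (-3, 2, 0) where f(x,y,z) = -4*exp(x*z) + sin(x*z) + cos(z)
(0, 0, 9)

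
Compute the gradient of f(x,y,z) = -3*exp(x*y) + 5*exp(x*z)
(-3*y*exp(x*y) + 5*z*exp(x*z), -3*x*exp(x*y), 5*x*exp(x*z))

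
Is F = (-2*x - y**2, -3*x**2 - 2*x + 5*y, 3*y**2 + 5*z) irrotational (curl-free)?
No, ∇×F = (6*y, 0, -6*x + 2*y - 2)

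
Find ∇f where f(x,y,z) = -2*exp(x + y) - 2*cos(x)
(-2*exp(x + y) + 2*sin(x), -2*exp(x + y), 0)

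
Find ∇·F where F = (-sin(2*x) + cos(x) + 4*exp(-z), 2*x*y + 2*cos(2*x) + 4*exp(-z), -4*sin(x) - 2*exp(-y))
2*x - sin(x) - 2*cos(2*x)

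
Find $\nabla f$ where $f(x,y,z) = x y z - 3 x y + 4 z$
(y*(z - 3), x*(z - 3), x*y + 4)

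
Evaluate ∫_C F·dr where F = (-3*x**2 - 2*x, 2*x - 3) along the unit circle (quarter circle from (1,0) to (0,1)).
-1 + pi/2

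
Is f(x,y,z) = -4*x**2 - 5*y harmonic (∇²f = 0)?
No, ∇²f = -8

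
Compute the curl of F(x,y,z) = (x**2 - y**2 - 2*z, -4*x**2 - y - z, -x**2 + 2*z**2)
(1, 2*x - 2, -8*x + 2*y)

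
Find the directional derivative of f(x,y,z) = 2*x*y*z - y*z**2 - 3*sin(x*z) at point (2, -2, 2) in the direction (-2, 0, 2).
4*sqrt(2)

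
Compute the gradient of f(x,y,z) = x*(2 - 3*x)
(2 - 6*x, 0, 0)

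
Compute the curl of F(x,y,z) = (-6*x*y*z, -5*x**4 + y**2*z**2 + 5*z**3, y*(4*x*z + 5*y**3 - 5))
(4*x*z + 20*y**3 - 2*y**2*z - 15*z**2 - 5, 2*y*(-3*x - 2*z), -20*x**3 + 6*x*z)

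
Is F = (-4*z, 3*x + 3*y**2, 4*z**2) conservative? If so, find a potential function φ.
No, ∇×F = (0, -4, 3) ≠ 0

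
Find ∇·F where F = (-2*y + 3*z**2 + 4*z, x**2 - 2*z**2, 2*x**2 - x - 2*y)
0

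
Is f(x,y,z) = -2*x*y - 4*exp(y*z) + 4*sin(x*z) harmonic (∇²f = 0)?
No, ∇²f = -4*x**2*sin(x*z) - 4*y**2*exp(y*z) - 4*z**2*exp(y*z) - 4*z**2*sin(x*z)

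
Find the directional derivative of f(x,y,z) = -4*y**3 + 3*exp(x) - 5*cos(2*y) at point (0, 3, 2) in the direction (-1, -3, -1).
3*sqrt(11)*(107 - 10*sin(6))/11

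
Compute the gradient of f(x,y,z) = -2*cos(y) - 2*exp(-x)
(2*exp(-x), 2*sin(y), 0)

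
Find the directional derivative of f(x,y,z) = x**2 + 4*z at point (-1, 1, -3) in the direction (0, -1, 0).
0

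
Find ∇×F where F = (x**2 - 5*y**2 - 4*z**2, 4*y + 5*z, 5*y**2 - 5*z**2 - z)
(10*y - 5, -8*z, 10*y)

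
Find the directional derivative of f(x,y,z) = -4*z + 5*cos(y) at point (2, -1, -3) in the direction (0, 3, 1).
sqrt(10)*(-4 + 15*sin(1))/10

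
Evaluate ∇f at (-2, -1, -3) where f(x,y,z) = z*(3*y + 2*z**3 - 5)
(0, -9, -224)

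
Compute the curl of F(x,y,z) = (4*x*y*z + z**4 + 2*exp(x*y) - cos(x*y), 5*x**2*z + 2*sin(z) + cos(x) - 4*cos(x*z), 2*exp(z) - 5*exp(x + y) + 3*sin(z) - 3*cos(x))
(-5*x**2 - 4*x*sin(x*z) - 5*exp(x + y) - 2*cos(z), 4*x*y + 4*z**3 + 5*exp(x + y) - 3*sin(x), 6*x*z - 2*x*exp(x*y) - x*sin(x*y) + 4*z*sin(x*z) - sin(x))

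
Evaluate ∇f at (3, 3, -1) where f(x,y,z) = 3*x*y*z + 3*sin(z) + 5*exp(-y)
(-9, -9 - 5*exp(-3), 3*cos(1) + 27)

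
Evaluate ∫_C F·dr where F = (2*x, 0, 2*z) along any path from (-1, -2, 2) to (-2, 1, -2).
3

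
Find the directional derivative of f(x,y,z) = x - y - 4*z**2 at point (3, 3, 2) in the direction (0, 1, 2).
-33*sqrt(5)/5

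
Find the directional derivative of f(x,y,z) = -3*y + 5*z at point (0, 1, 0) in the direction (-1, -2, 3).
3*sqrt(14)/2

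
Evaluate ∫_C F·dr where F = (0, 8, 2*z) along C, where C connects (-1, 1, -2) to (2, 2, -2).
8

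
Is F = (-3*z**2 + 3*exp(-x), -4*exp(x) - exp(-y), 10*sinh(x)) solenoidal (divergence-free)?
No, ∇·F = exp(-y) - 3*exp(-x)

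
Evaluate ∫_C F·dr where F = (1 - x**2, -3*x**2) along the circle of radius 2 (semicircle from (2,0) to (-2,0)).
4/3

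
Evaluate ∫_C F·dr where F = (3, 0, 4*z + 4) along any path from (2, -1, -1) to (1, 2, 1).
5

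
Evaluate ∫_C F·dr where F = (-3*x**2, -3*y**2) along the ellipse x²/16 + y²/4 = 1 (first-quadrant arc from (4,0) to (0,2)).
56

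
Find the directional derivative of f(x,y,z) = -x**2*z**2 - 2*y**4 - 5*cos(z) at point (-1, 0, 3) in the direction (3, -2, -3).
3*sqrt(22)*(24 - 5*sin(3))/22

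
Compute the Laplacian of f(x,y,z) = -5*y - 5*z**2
-10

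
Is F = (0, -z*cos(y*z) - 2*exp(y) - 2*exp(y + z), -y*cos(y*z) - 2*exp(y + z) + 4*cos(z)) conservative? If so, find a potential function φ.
Yes, F is conservative. φ = -2*exp(y) - 2*exp(y + z) + 4*sin(z) - sin(y*z)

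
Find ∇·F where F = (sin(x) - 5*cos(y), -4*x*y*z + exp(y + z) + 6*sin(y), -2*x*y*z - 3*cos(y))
-2*x*y - 4*x*z + exp(y + z) + cos(x) + 6*cos(y)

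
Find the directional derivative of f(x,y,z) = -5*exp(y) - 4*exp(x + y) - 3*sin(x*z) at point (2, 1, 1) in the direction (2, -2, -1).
10*E/3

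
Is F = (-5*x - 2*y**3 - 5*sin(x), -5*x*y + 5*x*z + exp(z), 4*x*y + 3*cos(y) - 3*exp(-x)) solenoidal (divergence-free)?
No, ∇·F = -5*x - 5*cos(x) - 5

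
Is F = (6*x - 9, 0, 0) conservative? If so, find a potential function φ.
Yes, F is conservative. φ = 3*x*(x - 3)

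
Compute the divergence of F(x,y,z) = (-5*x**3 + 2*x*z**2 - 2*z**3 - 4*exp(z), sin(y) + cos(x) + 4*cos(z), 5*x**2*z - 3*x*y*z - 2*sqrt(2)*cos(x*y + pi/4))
-10*x**2 - 3*x*y + 2*z**2 + cos(y)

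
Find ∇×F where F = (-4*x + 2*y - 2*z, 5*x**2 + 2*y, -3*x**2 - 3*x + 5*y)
(5, 6*x + 1, 10*x - 2)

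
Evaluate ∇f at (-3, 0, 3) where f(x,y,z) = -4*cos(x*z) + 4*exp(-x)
(-4*exp(3) - 12*sin(9), 0, 12*sin(9))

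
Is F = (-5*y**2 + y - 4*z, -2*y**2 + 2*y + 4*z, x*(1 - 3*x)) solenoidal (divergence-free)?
No, ∇·F = 2 - 4*y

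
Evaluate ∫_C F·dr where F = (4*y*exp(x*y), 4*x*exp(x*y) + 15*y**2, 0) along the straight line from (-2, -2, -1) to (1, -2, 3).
4*(1 - exp(6))*exp(-2)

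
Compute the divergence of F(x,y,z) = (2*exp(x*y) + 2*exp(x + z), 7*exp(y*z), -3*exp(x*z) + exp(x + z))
-3*x*exp(x*z) + 2*y*exp(x*y) + 7*z*exp(y*z) + 3*exp(x + z)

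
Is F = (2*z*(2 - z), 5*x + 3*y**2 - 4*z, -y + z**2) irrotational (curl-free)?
No, ∇×F = (3, 4 - 4*z, 5)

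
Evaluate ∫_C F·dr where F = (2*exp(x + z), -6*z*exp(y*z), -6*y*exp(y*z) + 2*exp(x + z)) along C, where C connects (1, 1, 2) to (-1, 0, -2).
-2*exp(3) - 6 + 2*exp(-3) + 6*exp(2)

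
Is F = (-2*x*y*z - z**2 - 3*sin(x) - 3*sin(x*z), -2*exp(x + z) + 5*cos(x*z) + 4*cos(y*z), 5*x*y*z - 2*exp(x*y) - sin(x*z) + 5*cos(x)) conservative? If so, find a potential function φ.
No, ∇×F = (5*x*z - 2*x*exp(x*y) + 5*x*sin(x*z) + 4*y*sin(y*z) + 2*exp(x + z), -2*x*y - 3*x*cos(x*z) - 5*y*z + 2*y*exp(x*y) + z*cos(x*z) - 2*z + 5*sin(x), 2*x*z - 5*z*sin(x*z) - 2*exp(x + z)) ≠ 0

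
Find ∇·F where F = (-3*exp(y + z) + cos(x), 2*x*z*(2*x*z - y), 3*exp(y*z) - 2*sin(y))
-2*x*z + 3*y*exp(y*z) - sin(x)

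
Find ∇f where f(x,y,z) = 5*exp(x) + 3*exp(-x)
(5*exp(x) - 3*exp(-x), 0, 0)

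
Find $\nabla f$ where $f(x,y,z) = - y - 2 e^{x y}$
(-2*y*exp(x*y), -2*x*exp(x*y) - 1, 0)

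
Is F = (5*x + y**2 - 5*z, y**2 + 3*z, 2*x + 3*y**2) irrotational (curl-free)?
No, ∇×F = (6*y - 3, -7, -2*y)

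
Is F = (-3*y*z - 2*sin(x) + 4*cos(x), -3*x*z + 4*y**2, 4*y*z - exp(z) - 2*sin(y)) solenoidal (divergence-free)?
No, ∇·F = 12*y - exp(z) - 4*sin(x) - 2*cos(x)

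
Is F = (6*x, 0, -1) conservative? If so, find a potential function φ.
Yes, F is conservative. φ = 3*x**2 - z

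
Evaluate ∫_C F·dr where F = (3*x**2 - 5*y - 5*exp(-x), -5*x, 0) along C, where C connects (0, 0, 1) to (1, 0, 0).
-4 + 5*exp(-1)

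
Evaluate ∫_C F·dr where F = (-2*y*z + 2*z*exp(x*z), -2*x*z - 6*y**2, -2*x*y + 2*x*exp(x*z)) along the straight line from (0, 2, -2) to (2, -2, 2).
46 + 2*exp(4)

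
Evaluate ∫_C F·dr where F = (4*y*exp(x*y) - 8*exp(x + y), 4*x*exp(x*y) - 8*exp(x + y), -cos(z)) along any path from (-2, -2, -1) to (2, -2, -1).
-4*exp(4) - 8 + 12*exp(-4)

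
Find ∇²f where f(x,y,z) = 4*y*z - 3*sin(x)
3*sin(x)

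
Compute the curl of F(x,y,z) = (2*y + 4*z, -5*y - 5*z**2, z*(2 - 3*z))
(10*z, 4, -2)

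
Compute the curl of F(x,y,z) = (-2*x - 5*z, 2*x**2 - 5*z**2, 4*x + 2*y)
(10*z + 2, -9, 4*x)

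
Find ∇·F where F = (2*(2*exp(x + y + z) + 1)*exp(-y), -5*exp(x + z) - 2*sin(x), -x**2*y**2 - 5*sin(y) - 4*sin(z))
4*exp(x + z) - 4*cos(z)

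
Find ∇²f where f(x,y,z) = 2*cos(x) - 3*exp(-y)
-2*cos(x) - 3*exp(-y)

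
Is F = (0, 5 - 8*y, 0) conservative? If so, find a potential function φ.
Yes, F is conservative. φ = y*(5 - 4*y)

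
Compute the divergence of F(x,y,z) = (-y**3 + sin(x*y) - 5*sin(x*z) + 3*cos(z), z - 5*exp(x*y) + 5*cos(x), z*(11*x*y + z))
11*x*y - 5*x*exp(x*y) + y*cos(x*y) - 5*z*cos(x*z) + 2*z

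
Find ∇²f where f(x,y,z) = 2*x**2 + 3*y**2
10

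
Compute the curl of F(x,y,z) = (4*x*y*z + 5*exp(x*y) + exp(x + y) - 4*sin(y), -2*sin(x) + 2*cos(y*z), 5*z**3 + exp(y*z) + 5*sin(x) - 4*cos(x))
(2*y*sin(y*z) + z*exp(y*z), 4*x*y - 4*sin(x) - 5*cos(x), -4*x*z - 5*x*exp(x*y) - exp(x + y) - 2*cos(x) + 4*cos(y))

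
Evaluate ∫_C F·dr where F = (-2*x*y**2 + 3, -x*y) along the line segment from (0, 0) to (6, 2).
-62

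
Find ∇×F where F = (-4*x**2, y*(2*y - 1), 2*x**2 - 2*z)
(0, -4*x, 0)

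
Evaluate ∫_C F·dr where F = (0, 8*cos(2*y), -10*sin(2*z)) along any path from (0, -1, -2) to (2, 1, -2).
8*sin(2)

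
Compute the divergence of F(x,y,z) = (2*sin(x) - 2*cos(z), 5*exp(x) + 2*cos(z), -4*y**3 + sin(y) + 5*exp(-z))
2*cos(x) - 5*exp(-z)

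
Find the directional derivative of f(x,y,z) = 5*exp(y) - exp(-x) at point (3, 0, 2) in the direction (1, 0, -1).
sqrt(2)*exp(-3)/2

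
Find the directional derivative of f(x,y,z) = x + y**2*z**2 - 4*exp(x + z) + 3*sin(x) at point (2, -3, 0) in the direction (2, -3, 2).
2*sqrt(17)*(-8*exp(2) + 3*cos(2) + 1)/17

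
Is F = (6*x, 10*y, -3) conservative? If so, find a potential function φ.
Yes, F is conservative. φ = 3*x**2 + 5*y**2 - 3*z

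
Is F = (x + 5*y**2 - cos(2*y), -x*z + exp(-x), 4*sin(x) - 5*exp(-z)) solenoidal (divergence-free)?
No, ∇·F = 1 + 5*exp(-z)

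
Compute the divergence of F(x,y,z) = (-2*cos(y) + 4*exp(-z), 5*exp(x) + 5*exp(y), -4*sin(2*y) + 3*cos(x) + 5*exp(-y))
5*exp(y)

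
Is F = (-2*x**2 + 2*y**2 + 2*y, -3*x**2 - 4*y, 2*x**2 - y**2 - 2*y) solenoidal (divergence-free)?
No, ∇·F = -4*x - 4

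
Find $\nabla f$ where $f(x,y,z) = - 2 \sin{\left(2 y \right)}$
(0, -4*cos(2*y), 0)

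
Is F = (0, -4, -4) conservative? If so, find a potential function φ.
Yes, F is conservative. φ = -4*y - 4*z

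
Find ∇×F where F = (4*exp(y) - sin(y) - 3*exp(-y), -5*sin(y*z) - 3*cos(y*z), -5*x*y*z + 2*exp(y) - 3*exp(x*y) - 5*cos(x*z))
(-5*x*z - 3*x*exp(x*y) - 3*y*sin(y*z) + 5*y*cos(y*z) + 2*exp(y), 5*y*z + 3*y*exp(x*y) - 5*z*sin(x*z), cos(y) - sinh(y) - 7*cosh(y))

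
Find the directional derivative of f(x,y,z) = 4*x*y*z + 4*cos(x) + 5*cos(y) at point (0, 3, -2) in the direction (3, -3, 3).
sqrt(3)*(-24 + 5*sin(3))/3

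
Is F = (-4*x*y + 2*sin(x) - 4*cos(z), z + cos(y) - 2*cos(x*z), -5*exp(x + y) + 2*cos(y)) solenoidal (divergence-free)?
No, ∇·F = -4*y - sin(y) + 2*cos(x)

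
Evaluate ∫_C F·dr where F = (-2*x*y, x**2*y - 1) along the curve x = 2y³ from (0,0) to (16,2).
-2190/7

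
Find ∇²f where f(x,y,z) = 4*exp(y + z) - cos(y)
8*exp(y + z) + cos(y)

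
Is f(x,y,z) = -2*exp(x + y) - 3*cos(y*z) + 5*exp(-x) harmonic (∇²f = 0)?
No, ∇²f = 3*y**2*cos(y*z) + 3*z**2*cos(y*z) - 4*exp(x + y) + 5*exp(-x)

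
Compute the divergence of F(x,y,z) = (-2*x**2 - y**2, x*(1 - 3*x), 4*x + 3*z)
3 - 4*x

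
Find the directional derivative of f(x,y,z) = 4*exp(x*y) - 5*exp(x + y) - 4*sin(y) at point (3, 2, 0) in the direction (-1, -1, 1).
2*sqrt(3)*(-10*exp(6) + 2*cos(2) + 5*exp(5))/3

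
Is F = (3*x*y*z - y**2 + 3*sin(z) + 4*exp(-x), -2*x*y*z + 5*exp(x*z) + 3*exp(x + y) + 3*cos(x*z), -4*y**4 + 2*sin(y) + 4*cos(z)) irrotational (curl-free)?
No, ∇×F = (2*x*y - 5*x*exp(x*z) + 3*x*sin(x*z) - 16*y**3 + 2*cos(y), 3*x*y + 3*cos(z), -3*x*z - 2*y*z + 2*y + 5*z*exp(x*z) - 3*z*sin(x*z) + 3*exp(x + y))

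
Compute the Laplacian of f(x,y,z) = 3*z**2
6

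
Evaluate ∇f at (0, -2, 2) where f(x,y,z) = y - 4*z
(0, 1, -4)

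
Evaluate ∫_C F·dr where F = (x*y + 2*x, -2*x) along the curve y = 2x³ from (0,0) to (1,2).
-8/5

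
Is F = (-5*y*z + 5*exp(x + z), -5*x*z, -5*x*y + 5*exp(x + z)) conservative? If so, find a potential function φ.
Yes, F is conservative. φ = -5*x*y*z + 5*exp(x + z)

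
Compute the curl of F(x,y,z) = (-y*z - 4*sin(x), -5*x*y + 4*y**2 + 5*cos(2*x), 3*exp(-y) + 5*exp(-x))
(-3*exp(-y), -y + 5*exp(-x), -5*y + z - 10*sin(2*x))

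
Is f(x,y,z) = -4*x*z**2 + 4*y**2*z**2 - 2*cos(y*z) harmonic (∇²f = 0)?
No, ∇²f = -8*x + 2*y**2*cos(y*z) + 8*y**2 + 2*z**2*(cos(y*z) + 4)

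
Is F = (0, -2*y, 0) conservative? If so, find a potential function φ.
Yes, F is conservative. φ = -y**2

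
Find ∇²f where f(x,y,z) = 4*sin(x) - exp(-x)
-4*sin(x) - exp(-x)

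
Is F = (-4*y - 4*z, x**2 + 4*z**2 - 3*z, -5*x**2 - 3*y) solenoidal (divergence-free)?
Yes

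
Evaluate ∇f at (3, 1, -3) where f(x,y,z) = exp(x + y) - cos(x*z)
(3*sin(9) + exp(4), exp(4), -3*sin(9))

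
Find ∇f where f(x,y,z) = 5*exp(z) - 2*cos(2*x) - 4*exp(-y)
(4*sin(2*x), 4*exp(-y), 5*exp(z))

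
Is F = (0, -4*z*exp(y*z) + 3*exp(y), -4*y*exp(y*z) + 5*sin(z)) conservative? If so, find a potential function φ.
Yes, F is conservative. φ = 3*exp(y) - 4*exp(y*z) - 5*cos(z)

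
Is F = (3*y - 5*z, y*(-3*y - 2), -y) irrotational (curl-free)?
No, ∇×F = (-1, -5, -3)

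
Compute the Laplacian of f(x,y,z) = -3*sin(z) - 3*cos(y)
3*sin(z) + 3*cos(y)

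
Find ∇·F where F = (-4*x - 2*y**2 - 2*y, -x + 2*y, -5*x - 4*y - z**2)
-2*z - 2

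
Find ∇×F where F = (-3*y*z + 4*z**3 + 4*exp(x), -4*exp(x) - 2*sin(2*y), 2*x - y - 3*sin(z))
(-1, -3*y + 12*z**2 - 2, 3*z - 4*exp(x))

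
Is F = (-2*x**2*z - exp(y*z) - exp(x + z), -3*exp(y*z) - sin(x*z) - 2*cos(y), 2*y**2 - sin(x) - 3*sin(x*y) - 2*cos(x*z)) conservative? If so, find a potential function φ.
No, ∇×F = (-3*x*cos(x*y) + x*cos(x*z) + 3*y*exp(y*z) + 4*y, -2*x**2 - y*exp(y*z) + 3*y*cos(x*y) - 2*z*sin(x*z) - exp(x + z) + cos(x), z*(exp(y*z) - cos(x*z))) ≠ 0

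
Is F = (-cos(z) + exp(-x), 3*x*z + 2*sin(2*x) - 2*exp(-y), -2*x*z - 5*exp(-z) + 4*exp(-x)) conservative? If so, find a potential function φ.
No, ∇×F = (-3*x, 2*z + sin(z) + 4*exp(-x), 3*z + 4*cos(2*x)) ≠ 0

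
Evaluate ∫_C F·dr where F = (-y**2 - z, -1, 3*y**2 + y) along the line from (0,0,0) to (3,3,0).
-12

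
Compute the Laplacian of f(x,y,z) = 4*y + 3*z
0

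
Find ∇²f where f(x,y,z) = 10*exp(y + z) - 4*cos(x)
20*exp(y + z) + 4*cos(x)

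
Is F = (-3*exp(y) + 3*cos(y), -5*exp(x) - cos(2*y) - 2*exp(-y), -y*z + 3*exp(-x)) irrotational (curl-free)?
No, ∇×F = (-z, 3*exp(-x), -5*exp(x) + 3*exp(y) + 3*sin(y))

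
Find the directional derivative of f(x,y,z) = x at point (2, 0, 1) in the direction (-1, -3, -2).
-sqrt(14)/14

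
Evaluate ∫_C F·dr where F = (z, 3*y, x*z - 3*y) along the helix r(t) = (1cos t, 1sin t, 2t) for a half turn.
-20 - 2*pi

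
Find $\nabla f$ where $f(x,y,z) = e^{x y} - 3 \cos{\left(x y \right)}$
(y*(exp(x*y) + 3*sin(x*y)), x*(exp(x*y) + 3*sin(x*y)), 0)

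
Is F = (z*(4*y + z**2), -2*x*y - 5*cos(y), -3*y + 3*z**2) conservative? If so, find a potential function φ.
No, ∇×F = (-3, 4*y + 3*z**2, -2*y - 4*z) ≠ 0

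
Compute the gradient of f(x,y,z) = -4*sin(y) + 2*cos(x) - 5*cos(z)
(-2*sin(x), -4*cos(y), 5*sin(z))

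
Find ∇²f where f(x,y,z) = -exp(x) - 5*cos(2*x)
-exp(x) + 20*cos(2*x)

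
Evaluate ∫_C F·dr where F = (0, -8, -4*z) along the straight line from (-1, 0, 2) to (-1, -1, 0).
16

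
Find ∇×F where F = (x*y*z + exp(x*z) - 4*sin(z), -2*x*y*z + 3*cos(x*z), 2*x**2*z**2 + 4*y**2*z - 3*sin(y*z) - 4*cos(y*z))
(2*x*y + 3*x*sin(x*z) + 8*y*z + 4*z*sin(y*z) - 3*z*cos(y*z), x*y - 4*x*z**2 + x*exp(x*z) - 4*cos(z), -z*(x + 2*y + 3*sin(x*z)))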